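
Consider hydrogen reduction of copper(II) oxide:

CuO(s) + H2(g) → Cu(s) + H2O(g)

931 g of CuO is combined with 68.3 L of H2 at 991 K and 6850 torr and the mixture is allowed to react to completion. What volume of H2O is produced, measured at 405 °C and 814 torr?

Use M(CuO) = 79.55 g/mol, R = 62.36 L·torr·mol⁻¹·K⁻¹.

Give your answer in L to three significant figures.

393 L

n(CuO) = 931 / 79.55 = 11.70 mol
n(H2) = PV/RT = (6850 × 68.3) / (62.36 × 991) = 7.571 mol
For 11.70 mol CuO, stoichiometry requires (1/1) × 11.70 = 11.70 mol H2; 7.571 mol is available, so H2 is limiting.
n(H2O) = (1/1) × 7.571 = 7.571 mol
V(H2O) = nRT/P = 7.571 × 62.36 × 678.15 / 814 = 393.3 L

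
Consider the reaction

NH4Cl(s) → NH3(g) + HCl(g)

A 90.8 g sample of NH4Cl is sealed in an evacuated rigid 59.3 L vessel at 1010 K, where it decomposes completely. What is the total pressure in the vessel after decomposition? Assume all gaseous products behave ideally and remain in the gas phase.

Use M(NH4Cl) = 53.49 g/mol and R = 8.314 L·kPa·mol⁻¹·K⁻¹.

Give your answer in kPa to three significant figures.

481 kPa

n(NH4Cl) = 90.8 / 53.49 = 1.698 mol
n(gas produced) = (2/1) × 1.698 = 3.396 mol
P = nRT/V = 3.396 × 8.314 × 1010 / 59.3 = 480.9 kPa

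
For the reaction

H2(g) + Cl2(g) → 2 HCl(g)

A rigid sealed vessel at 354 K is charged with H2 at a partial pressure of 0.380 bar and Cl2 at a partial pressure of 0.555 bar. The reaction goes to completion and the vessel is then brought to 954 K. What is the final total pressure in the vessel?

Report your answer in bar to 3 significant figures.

2.52 bar

At constant V, partial pressures at 354 K are proportional to moles, so apply stoichiometry directly to pressures.
P(Cl2) required for 0.380 bar of H2 = (1/1) × 0.380 = 0.3800 bar; available 0.555 bar, so H2 is limiting.
P(Cl2) remaining = 0.555 − (1/1) × 0.380 = 0.1750 bar
P(gaseous products) = (2)/1 × 0.380 = 0.7600 bar
P_total at 354 K = 0.1750 + 0.7600 = 0.9350 bar
Scaling to 954 K: P = 0.9350 × 954/354 = 2.520 bar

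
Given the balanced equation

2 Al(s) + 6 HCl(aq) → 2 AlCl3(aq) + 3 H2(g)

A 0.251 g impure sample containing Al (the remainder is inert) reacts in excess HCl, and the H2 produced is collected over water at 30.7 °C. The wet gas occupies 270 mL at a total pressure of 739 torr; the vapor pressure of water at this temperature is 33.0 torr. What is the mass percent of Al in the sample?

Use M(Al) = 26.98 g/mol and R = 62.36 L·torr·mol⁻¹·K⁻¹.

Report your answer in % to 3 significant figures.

P(H2) = 739 − 33.0 = 706.0 torr
n(H2) = PV/RT = (706.0 × 0.2700) / (62.36 × 303.85) = 0.01006 mol
n(Al) = (2/3) × 0.01006 = 0.006707 mol
m(Al) = 0.006707 × 26.98 = 0.1810 g
%Al = 0.1810 / 0.251 × 100 = 72.11%

72.1 %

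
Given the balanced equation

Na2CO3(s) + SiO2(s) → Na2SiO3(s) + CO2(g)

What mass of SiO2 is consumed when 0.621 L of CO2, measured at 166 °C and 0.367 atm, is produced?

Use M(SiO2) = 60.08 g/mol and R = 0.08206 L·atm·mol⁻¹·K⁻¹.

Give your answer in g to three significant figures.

0.380 g

n(CO2) = PV/RT = (0.367 × 0.621) / (0.08206 × 439.15) = 0.006324 mol
n(SiO2) = (1/1) × 0.006324 = 0.006324 mol
m(SiO2) = 0.006324 × 60.08 = 0.3799 g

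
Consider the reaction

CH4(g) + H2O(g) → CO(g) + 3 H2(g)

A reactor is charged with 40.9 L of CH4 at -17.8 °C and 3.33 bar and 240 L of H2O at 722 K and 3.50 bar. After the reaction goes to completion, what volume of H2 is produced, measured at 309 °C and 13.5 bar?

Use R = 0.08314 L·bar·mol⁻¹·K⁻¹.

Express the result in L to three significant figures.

69.0 L

n(CH4) = PV/RT = (3.33 × 40.9) / (0.08314 × 255.35) = 6.415 mol
n(H2O) = PV/RT = (3.50 × 240) / (0.08314 × 722) = 13.99 mol
For 6.415 mol CH4, stoichiometry requires (1/1) × 6.415 = 6.415 mol H2O; 13.99 mol is available, so CH4 is limiting.
n(H2) = (3/1) × 6.415 = 19.25 mol
V(H2) = nRT/P = 19.25 × 0.08314 × 582.15 / 13.5 = 69.01 L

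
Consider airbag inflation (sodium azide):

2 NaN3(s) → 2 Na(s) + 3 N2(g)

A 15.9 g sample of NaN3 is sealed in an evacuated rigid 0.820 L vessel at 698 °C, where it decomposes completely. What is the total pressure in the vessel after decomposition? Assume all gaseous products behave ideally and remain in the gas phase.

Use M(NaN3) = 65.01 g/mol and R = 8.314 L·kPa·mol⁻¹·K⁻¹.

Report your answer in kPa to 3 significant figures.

3610 kPa

n(NaN3) = 15.9 / 65.01 = 0.2446 mol
n(gas produced) = (3/2) × 0.2446 = 0.3669 mol
P = nRT/V = 0.3669 × 8.314 × 971.15 / 0.820 = 3613 kPa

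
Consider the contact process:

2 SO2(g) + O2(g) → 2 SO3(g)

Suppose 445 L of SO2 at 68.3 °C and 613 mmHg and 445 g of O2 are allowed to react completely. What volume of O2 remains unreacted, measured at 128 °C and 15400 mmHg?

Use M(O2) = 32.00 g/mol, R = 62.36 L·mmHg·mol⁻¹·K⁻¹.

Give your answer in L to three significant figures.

n(SO2) = PV/RT = (613 × 445) / (62.36 × 341.45) = 12.81 mol
n(O2) = 445 / 32.00 = 13.91 mol
For 12.81 mol SO2, stoichiometry requires (1/2) × 12.81 = 6.405 mol O2; 13.91 mol is available, so SO2 is limiting.
n(O2) consumed = (1/2) × 12.81 = 6.405 mol; remaining = 13.91 − 6.405 = 7.505 mol
V(O2) = nRT/P = 7.505 × 62.36 × 401.15 / 15400 = 12.19 L

12.2 L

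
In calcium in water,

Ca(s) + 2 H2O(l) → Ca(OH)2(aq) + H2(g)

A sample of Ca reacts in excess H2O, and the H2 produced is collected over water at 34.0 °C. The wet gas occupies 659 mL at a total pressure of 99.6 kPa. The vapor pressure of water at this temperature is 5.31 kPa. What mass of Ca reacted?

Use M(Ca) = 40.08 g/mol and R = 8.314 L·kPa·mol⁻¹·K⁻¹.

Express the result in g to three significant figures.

0.975 g

P(H2) = 99.6 − 5.31 = 94.29 kPa
n(H2) = PV/RT = (94.29 × 0.6590) / (8.314 × 307.15) = 0.02433 mol
n(Ca) = (1/1) × 0.02433 = 0.02433 mol
m(Ca) = 0.02433 × 40.08 = 0.9751 g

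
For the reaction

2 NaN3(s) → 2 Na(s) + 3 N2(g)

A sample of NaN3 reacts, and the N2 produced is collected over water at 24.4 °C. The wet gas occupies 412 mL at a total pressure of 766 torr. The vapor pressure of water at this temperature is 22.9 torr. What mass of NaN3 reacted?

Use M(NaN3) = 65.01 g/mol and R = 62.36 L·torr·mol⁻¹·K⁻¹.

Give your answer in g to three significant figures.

P(N2) = 766 − 22.9 = 743.1 torr
n(N2) = PV/RT = (743.1 × 0.4120) / (62.36 × 297.55) = 0.01650 mol
n(NaN3) = (2/3) × 0.01650 = 0.01100 mol
m(NaN3) = 0.01100 × 65.01 = 0.7151 g

0.715 g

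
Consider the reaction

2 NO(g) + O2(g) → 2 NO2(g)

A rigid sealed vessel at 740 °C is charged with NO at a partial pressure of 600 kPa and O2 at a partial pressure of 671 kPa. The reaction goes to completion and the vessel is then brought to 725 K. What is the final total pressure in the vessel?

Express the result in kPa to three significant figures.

695 kPa

With V and T fixed, P_i ∝ n_i, so the mole ratios apply directly to partial pressures at 740 °C.
P(O2) required for 600 kPa of NO = (1/2) × 600 = 300.0 kPa; available 671 kPa, so NO is limiting.
P(O2) remaining = 671 − (1/2) × 600 = 371.0 kPa
P(gaseous products) = (2)/2 × 600 = 600.0 kPa
P_total at 740 °C = 371.0 + 600.0 = 971.0 kPa
Scaling to 725 K: P = 971.0 × 725/1013.15 = 694.8 kPa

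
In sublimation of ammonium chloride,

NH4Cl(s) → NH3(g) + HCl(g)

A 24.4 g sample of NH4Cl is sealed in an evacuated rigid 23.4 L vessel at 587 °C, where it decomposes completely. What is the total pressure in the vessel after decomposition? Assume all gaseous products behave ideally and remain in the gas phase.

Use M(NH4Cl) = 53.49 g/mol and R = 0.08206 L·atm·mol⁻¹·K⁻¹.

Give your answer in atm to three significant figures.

n(NH4Cl) = 24.4 / 53.49 = 0.4562 mol
n(gas produced) = (2/1) × 0.4562 = 0.9124 mol
P = nRT/V = 0.9124 × 0.08206 × 860.15 / 23.4 = 2.752 atm

2.75 atm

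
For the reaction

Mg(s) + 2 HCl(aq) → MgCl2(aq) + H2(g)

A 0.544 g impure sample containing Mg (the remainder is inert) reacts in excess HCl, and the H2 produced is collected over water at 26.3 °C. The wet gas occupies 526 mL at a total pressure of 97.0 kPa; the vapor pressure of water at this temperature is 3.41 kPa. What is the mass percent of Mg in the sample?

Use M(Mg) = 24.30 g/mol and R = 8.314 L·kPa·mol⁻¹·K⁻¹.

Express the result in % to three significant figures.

88.3 %

P(H2) = 97.0 − 3.41 = 93.59 kPa
n(H2) = PV/RT = (93.59 × 0.5260) / (8.314 × 299.45) = 0.01977 mol
n(Mg) = (1/1) × 0.01977 = 0.01977 mol
m(Mg) = 0.01977 × 24.30 = 0.4804 g
%Mg = 0.4804 / 0.544 × 100 = 88.31%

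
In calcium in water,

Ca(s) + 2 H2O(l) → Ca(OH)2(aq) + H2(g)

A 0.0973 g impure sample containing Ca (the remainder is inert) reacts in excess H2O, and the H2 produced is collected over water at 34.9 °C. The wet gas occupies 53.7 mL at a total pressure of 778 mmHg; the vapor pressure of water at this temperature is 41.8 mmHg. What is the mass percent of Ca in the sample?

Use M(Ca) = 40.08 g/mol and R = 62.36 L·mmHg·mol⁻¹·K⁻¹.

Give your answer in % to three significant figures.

84.8 %

P(H2) = 778 − 41.8 = 736.2 mmHg
n(H2) = PV/RT = (736.2 × 0.05370) / (62.36 × 308.05) = 0.002058 mol
n(Ca) = (1/1) × 0.002058 = 0.002058 mol
m(Ca) = 0.002058 × 40.08 = 0.08248 g
%Ca = 0.08248 / 0.0973 × 100 = 84.77%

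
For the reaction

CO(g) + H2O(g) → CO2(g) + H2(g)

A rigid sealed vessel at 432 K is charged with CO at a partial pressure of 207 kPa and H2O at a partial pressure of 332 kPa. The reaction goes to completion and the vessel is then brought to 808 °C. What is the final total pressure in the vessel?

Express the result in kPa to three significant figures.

With V and T fixed, P_i ∝ n_i, so the mole ratios apply directly to partial pressures at 432 K.
P(H2O) required for 207 kPa of CO = (1/1) × 207 = 207.0 kPa; available 332 kPa, so CO is limiting.
P(H2O) remaining = 332 − (1/1) × 207 = 125.0 kPa
P(gaseous products) = (1+1)/1 × 207 = 414.0 kPa
P_total at 432 K = 125.0 + 414.0 = 539.0 kPa
Scaling to 808 °C: P = 539.0 × 1081.15/432 = 1349 kPa

1350 kPa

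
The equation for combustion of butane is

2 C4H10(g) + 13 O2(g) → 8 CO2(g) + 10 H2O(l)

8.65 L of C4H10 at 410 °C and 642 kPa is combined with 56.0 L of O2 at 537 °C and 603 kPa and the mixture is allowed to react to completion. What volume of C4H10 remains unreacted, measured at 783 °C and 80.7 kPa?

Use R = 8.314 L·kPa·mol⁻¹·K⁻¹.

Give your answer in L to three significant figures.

22.5 L

n(C4H10) = PV/RT = (642 × 8.65) / (8.314 × 683.15) = 0.9777 mol
n(O2) = PV/RT = (603 × 56.0) / (8.314 × 810.15) = 5.013 mol
For 0.9777 mol C4H10, stoichiometry requires (13/2) × 0.9777 = 6.355 mol O2; 5.013 mol is available, so O2 is limiting.
n(C4H10) consumed = (2/13) × 5.013 = 0.7712 mol; remaining = 0.9777 − 0.7712 = 0.2065 mol
V(C4H10) = nRT/P = 0.2065 × 8.314 × 1056.15 / 80.7 = 22.47 L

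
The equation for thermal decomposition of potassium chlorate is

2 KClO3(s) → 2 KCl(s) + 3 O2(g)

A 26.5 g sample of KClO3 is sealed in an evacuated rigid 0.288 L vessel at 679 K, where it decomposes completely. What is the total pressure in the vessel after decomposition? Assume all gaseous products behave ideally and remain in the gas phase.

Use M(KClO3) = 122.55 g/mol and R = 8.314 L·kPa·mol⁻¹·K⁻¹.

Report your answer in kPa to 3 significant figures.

n(KClO3) = 26.5 / 122.55 = 0.2162 mol
n(gas produced) = (3/2) × 0.2162 = 0.3243 mol
P = nRT/V = 0.3243 × 8.314 × 679 / 0.288 = 6357 kPa

6360 kPa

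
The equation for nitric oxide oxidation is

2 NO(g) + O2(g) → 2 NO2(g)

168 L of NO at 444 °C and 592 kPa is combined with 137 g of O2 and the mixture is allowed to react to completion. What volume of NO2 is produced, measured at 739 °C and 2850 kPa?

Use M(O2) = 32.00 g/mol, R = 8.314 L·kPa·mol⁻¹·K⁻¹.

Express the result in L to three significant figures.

n(NO) = PV/RT = (592 × 168) / (8.314 × 717.15) = 16.68 mol
n(O2) = 137 / 32.00 = 4.281 mol
For 16.68 mol NO, stoichiometry requires (1/2) × 16.68 = 8.340 mol O2; 4.281 mol is available, so O2 is limiting.
n(NO2) = (2/1) × 4.281 = 8.562 mol
V(NO2) = nRT/P = 8.562 × 8.314 × 1012.15 / 2850 = 25.28 L

25.3 L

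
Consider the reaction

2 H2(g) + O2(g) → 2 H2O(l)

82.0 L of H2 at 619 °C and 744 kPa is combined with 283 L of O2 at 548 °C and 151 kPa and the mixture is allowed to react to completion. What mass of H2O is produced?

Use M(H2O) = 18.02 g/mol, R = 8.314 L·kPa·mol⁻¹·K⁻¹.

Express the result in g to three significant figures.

148 g

n(H2) = PV/RT = (744 × 82.0) / (8.314 × 892.15) = 8.225 mol
n(O2) = PV/RT = (151 × 283) / (8.314 × 821.15) = 6.259 mol
For 8.225 mol H2, stoichiometry requires (1/2) × 8.225 = 4.112 mol O2; 6.259 mol is available, so H2 is limiting.
n(H2O) = (2/2) × 8.225 = 8.225 mol
m(H2O) = 8.225 × 18.02 = 148.2 g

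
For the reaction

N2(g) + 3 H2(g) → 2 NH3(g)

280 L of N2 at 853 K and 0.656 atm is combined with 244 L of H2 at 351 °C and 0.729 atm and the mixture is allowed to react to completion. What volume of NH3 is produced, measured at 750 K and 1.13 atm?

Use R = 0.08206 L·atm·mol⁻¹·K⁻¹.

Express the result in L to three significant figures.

n(N2) = PV/RT = (0.656 × 280) / (0.08206 × 853) = 2.624 mol
n(H2) = PV/RT = (0.729 × 244) / (0.08206 × 624.15) = 3.473 mol
For 2.624 mol N2, stoichiometry requires (3/1) × 2.624 = 7.872 mol H2; 3.473 mol is available, so H2 is limiting.
n(NH3) = (2/3) × 3.473 = 2.315 mol
V(NH3) = nRT/P = 2.315 × 0.08206 × 750 / 1.13 = 126.1 L

126 L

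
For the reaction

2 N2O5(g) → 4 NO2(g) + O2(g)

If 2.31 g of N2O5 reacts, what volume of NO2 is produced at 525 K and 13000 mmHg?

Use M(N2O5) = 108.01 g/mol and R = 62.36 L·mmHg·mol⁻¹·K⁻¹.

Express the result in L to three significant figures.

n(N2O5) = 2.310 / 108.01 = 0.02139 mol
n(NO2) = (4/2) × 0.02139 = 0.04278 mol
V = nRT/P = 0.04278 × 62.36 × 525 / 13000 = 0.1077 L

0.108 L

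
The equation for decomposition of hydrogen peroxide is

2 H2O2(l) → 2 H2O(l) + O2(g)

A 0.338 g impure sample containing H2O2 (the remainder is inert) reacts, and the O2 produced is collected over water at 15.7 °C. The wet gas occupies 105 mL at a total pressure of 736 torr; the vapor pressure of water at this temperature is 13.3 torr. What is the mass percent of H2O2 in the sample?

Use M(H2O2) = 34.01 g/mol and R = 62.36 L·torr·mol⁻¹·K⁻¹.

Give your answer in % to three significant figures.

P(O2) = 736 − 13.3 = 722.7 torr
n(O2) = PV/RT = (722.7 × 0.1050) / (62.36 × 288.85) = 0.004213 mol
n(H2O2) = (2/1) × 0.004213 = 0.008426 mol
m(H2O2) = 0.008426 × 34.01 = 0.2866 g
%H2O2 = 0.2866 / 0.338 × 100 = 84.79%

84.8 %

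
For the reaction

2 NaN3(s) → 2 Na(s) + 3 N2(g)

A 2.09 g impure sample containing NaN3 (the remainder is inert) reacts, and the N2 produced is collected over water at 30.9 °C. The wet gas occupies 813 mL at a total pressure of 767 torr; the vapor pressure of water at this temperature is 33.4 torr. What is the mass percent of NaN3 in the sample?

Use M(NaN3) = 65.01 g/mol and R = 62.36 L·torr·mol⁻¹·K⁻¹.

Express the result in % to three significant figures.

65.2 %

P(N2) = 767 − 33.4 = 733.6 torr
n(N2) = PV/RT = (733.6 × 0.8130) / (62.36 × 304.05) = 0.03146 mol
n(NaN3) = (2/3) × 0.03146 = 0.02097 mol
m(NaN3) = 0.02097 × 65.01 = 1.363 g
%NaN3 = 1.363 / 2.09 × 100 = 65.22%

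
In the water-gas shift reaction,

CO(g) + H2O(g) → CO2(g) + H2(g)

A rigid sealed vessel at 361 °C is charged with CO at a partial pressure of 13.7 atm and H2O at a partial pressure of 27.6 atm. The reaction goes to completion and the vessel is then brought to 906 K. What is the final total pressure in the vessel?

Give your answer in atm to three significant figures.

With V and T fixed, P_i ∝ n_i, so the mole ratios apply directly to partial pressures at 361 °C.
P(H2O) required for 13.7 atm of CO = (1/1) × 13.7 = 13.70 atm; available 27.6 atm, so CO is limiting.
P(H2O) remaining = 27.6 − (1/1) × 13.7 = 13.90 atm
P(gaseous products) = (1+1)/1 × 13.7 = 27.40 atm
P_total at 361 °C = 13.90 + 27.40 = 41.30 atm
Scaling to 906 K: P = 41.30 × 906/634.15 = 59.00 atm

59.0 atm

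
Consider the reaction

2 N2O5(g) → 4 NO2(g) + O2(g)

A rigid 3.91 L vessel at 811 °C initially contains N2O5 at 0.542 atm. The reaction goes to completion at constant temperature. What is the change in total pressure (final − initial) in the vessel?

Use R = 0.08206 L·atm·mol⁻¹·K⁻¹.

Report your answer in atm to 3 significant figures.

Rigid vessel, constant T ⇒ P scales with total gas moles (2 → 5).
P_final = (5/2) × 0.542 = 1.355 atm; ΔP = 1.355 − 0.542 = 0.8130 atm

0.813 atm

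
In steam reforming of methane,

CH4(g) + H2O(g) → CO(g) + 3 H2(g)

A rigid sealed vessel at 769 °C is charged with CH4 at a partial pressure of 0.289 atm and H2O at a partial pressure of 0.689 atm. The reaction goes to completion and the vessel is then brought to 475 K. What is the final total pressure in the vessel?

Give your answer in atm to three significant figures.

Because the vessel is rigid and T is held at 769 °C, work the stoichiometry in partial pressures (P_i = n_iRT/V).
P(H2O) required for 0.289 atm of CH4 = (1/1) × 0.289 = 0.2890 atm; available 0.689 atm, so CH4 is limiting.
P(H2O) remaining = 0.689 − (1/1) × 0.289 = 0.4000 atm
P(gaseous products) = (1+3)/1 × 0.289 = 1.156 atm
P_total at 769 °C = 0.4000 + 1.156 = 1.556 atm
Scaling to 475 K: P = 1.556 × 475/1042.15 = 0.7092 atm

0.709 atm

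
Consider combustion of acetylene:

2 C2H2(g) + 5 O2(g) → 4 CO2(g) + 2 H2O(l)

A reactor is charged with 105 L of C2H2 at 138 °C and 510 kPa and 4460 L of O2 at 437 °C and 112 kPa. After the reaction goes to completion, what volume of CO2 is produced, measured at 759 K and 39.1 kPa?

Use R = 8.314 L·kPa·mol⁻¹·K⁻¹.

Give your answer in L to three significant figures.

5060 L

n(C2H2) = PV/RT = (510 × 105) / (8.314 × 411.15) = 15.67 mol
n(O2) = PV/RT = (112 × 4460) / (8.314 × 710.15) = 84.60 mol
For 15.67 mol C2H2, stoichiometry requires (5/2) × 15.67 = 39.17 mol O2; 84.60 mol is available, so C2H2 is limiting.
n(CO2) = (4/2) × 15.67 = 31.34 mol
V(CO2) = nRT/P = 31.34 × 8.314 × 759 / 39.1 = 5058 L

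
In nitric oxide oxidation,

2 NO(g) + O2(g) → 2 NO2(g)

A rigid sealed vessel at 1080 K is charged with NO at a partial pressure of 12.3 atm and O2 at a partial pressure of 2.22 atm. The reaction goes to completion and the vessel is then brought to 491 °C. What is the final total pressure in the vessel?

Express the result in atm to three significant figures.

With V and T fixed, P_i ∝ n_i, so the mole ratios apply directly to partial pressures at 1080 K.
P(O2) required for 12.3 atm of NO = (1/2) × 12.3 = 6.150 atm; available 2.22 atm, so O2 is limiting.
P(NO) remaining = 12.3 − (2/1) × 2.22 = 7.860 atm
P(gaseous products) = (2)/1 × 2.22 = 4.440 atm
P_total at 1080 K = 7.860 + 4.440 = 12.30 atm
Scaling to 491 °C: P = 12.30 × 764.15/1080 = 8.703 atm

8.70 atm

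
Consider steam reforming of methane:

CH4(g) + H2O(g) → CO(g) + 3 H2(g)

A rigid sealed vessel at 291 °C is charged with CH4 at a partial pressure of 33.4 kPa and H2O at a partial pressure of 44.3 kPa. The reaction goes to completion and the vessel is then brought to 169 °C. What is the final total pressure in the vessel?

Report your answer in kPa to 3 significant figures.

With V and T fixed, P_i ∝ n_i, so the mole ratios apply directly to partial pressures at 291 °C.
P(H2O) required for 33.4 kPa of CH4 = (1/1) × 33.4 = 33.40 kPa; available 44.3 kPa, so CH4 is limiting.
P(H2O) remaining = 44.3 − (1/1) × 33.4 = 10.90 kPa
P(gaseous products) = (1+3)/1 × 33.4 = 133.6 kPa
P_total at 291 °C = 10.90 + 133.6 = 144.5 kPa
Scaling to 169 °C: P = 144.5 × 442.15/564.15 = 113.3 kPa

113 kPa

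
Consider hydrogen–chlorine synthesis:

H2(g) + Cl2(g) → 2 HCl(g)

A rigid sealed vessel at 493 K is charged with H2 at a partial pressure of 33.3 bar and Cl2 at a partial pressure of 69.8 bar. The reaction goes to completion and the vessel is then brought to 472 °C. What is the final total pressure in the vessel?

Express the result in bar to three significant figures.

Because the vessel is rigid and T is held at 493 K, work the stoichiometry in partial pressures (P_i = n_iRT/V).
P(Cl2) required for 33.3 bar of H2 = (1/1) × 33.3 = 33.30 bar; available 69.8 bar, so H2 is limiting.
P(Cl2) remaining = 69.8 − (1/1) × 33.3 = 36.50 bar
P(gaseous products) = (2)/1 × 33.3 = 66.60 bar
P_total at 493 K = 36.50 + 66.60 = 103.1 bar
Scaling to 472 °C: P = 103.1 × 745.15/493 = 155.8 bar

156 bar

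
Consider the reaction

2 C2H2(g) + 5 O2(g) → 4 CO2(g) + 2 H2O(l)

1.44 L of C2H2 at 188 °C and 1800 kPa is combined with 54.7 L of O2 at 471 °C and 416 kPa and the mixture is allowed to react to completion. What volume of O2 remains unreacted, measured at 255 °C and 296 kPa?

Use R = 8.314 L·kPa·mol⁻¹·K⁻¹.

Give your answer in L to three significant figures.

29.5 L

n(C2H2) = PV/RT = (1800 × 1.44) / (8.314 × 461.15) = 0.6761 mol
n(O2) = PV/RT = (416 × 54.7) / (8.314 × 744.15) = 3.678 mol
For 0.6761 mol C2H2, stoichiometry requires (5/2) × 0.6761 = 1.690 mol O2; 3.678 mol is available, so C2H2 is limiting.
n(O2) consumed = (5/2) × 0.6761 = 1.690 mol; remaining = 3.678 − 1.690 = 1.988 mol
V(O2) = nRT/P = 1.988 × 8.314 × 528.15 / 296 = 29.49 L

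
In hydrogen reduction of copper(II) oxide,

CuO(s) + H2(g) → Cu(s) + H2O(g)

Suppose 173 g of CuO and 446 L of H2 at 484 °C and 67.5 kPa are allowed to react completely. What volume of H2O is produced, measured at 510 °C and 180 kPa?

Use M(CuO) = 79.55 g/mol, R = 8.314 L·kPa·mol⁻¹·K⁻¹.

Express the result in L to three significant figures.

78.7 L

n(CuO) = 173 / 79.55 = 2.175 mol
n(H2) = PV/RT = (67.5 × 446) / (8.314 × 757.15) = 4.782 mol
For 2.175 mol CuO, stoichiometry requires (1/1) × 2.175 = 2.175 mol H2; 4.782 mol is available, so CuO is limiting.
n(H2O) = (1/1) × 2.175 = 2.175 mol
V(H2O) = nRT/P = 2.175 × 8.314 × 783.15 / 180 = 78.68 L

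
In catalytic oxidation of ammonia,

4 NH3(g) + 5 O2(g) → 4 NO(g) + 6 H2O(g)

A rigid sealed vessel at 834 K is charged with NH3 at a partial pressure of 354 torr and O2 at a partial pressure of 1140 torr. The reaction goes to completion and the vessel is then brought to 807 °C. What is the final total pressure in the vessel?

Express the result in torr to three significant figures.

2050 torr

With V and T fixed, P_i ∝ n_i, so the mole ratios apply directly to partial pressures at 834 K.
P(O2) required for 354 torr of NH3 = (5/4) × 354 = 442.5 torr; available 1140 torr, so NH3 is limiting.
P(O2) remaining = 1140 − (5/4) × 354 = 697.5 torr
P(gaseous products) = (4+6)/4 × 354 = 885.0 torr
P_total at 834 K = 697.5 + 885.0 = 1582 torr
Scaling to 807 °C: P = 1582 × 1080.15/834 = 2049 torr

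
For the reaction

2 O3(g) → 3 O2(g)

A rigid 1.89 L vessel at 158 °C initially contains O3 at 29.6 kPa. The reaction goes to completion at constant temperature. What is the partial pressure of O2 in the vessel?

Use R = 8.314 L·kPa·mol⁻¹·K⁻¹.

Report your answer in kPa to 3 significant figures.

n(O3)₀ = PV/RT = (29.6 × 1.89) / (8.314 × 431.15) = 0.01561 mol
n(O2) = (3/2) × 0.01561 = 0.02342 mol
P(O2) = nRT/V = 0.02342 × 8.314 × 431.15 / 1.89 = 44.42 kPa

44.4 kPa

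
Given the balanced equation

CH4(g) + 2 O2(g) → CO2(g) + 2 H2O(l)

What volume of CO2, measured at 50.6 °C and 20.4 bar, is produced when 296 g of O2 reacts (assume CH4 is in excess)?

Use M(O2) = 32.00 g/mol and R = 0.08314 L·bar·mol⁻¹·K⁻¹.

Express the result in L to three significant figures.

6.10 L

n(O2) = 296.0 / 32.00 = 9.250 mol
n(CO2) = (1/2) × 9.250 = 4.625 mol
V = nRT/P = 4.625 × 0.08314 × 323.75 / 20.4 = 6.102 L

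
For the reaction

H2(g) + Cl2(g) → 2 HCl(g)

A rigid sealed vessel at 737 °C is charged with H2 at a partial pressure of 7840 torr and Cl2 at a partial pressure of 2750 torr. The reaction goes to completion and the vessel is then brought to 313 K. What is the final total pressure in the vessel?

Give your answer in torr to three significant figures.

3280 torr

Because the vessel is rigid and T is held at 737 °C, work the stoichiometry in partial pressures (P_i = n_iRT/V).
P(Cl2) required for 7840 torr of H2 = (1/1) × 7840 = 7840 torr; available 2750 torr, so Cl2 is limiting.
P(H2) remaining = 7840 − (1/1) × 2750 = 5090 torr
P(gaseous products) = (2)/1 × 2750 = 5500 torr
P_total at 737 °C = 5090 + 5500 = 10590 torr
Scaling to 313 K: P = 10590 × 313/1010.15 = 3281 torr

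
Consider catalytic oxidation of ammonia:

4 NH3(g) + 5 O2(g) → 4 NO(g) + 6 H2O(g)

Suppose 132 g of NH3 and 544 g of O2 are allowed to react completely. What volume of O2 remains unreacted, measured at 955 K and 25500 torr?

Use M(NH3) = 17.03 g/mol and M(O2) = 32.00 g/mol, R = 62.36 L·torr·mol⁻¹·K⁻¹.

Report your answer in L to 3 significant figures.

17.1 L

n(NH3) = 132 / 17.03 = 7.751 mol
n(O2) = 544 / 32.00 = 17.00 mol
For 7.751 mol NH3, stoichiometry requires (5/4) × 7.751 = 9.689 mol O2; 17.00 mol is available, so NH3 is limiting.
n(O2) consumed = (5/4) × 7.751 = 9.689 mol; remaining = 17.00 − 9.689 = 7.311 mol
V(O2) = nRT/P = 7.311 × 62.36 × 955 / 25500 = 17.07 L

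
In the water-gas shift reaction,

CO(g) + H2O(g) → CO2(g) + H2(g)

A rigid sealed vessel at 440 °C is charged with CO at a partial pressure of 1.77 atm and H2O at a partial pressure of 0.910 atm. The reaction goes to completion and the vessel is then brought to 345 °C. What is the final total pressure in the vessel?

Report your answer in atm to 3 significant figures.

2.32 atm

Because the vessel is rigid and T is held at 440 °C, work the stoichiometry in partial pressures (P_i = n_iRT/V).
P(H2O) required for 1.77 atm of CO = (1/1) × 1.77 = 1.770 atm; available 0.910 atm, so H2O is limiting.
P(CO) remaining = 1.77 − (1/1) × 0.910 = 0.8600 atm
P(gaseous products) = (1+1)/1 × 0.910 = 1.820 atm
P_total at 440 °C = 0.8600 + 1.820 = 2.680 atm
Scaling to 345 °C: P = 2.680 × 618.15/713.15 = 2.323 atm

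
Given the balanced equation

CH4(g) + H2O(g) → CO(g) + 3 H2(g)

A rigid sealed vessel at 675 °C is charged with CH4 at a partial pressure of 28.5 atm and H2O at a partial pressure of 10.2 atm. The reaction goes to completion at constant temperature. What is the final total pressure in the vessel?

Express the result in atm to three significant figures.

59.1 atm

With V and T fixed, P_i ∝ n_i, so the mole ratios apply directly to partial pressures at 675 °C.
P(H2O) required for 28.5 atm of CH4 = (1/1) × 28.5 = 28.50 atm; available 10.2 atm, so H2O is limiting.
P(CH4) remaining = 28.5 − (1/1) × 10.2 = 18.30 atm
P(gaseous products) = (1+3)/1 × 10.2 = 40.80 atm
P_total at 675 °C = 18.30 + 40.80 = 59.10 atm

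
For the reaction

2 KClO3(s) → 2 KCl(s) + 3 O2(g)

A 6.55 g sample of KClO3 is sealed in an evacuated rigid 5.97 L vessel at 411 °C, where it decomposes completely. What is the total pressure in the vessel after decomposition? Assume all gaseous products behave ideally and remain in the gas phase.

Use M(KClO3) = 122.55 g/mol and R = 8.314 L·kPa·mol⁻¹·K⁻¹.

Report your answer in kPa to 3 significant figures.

76.4 kPa

n(KClO3) = 6.55 / 122.55 = 0.05345 mol
n(gas produced) = (3/2) × 0.05345 = 0.08017 mol
P = nRT/V = 0.08017 × 8.314 × 684.15 / 5.97 = 76.38 kPa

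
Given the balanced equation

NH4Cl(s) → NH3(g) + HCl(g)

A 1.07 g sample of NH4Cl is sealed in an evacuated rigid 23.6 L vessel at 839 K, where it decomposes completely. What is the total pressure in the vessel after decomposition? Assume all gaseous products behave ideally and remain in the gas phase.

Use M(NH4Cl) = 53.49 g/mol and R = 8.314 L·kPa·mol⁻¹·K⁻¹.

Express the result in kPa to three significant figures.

n(NH4Cl) = 1.07 / 53.49 = 0.02000 mol
n(gas produced) = (2/1) × 0.02000 = 0.04000 mol
P = nRT/V = 0.04000 × 8.314 × 839 / 23.6 = 11.82 kPa

11.8 kPa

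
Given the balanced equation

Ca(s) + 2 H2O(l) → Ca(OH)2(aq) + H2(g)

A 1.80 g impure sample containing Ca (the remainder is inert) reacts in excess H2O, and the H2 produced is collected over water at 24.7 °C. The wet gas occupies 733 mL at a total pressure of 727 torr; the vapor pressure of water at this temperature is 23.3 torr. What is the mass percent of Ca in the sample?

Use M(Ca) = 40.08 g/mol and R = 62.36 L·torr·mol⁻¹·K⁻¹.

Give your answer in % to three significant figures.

P(H2) = 727 − 23.3 = 703.7 torr
n(H2) = PV/RT = (703.7 × 0.7330) / (62.36 × 297.85) = 0.02777 mol
n(Ca) = (1/1) × 0.02777 = 0.02777 mol
m(Ca) = 0.02777 × 40.08 = 1.113 g
%Ca = 1.113 / 1.80 × 100 = 61.83%

61.8 %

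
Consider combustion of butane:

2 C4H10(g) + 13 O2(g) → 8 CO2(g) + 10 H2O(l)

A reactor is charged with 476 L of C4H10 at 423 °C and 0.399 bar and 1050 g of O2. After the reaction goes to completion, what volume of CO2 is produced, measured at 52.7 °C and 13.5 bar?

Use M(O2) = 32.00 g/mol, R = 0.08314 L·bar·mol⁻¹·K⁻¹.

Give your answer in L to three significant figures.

n(C4H10) = PV/RT = (0.399 × 476) / (0.08314 × 696.15) = 3.281 mol
n(O2) = 1050 / 32.00 = 32.81 mol
For 3.281 mol C4H10, stoichiometry requires (13/2) × 3.281 = 21.33 mol O2; 32.81 mol is available, so C4H10 is limiting.
n(CO2) = (8/2) × 3.281 = 13.12 mol
V(CO2) = nRT/P = 13.12 × 0.08314 × 325.85 / 13.5 = 26.33 L

26.3 L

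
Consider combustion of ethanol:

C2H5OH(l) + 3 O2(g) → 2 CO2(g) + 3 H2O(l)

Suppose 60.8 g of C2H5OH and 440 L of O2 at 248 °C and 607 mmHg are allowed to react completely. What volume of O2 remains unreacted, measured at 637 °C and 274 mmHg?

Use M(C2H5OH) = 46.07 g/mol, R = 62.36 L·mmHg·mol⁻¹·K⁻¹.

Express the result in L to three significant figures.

n(C2H5OH) = 60.8 / 46.07 = 1.320 mol
n(O2) = PV/RT = (607 × 440) / (62.36 × 521.15) = 8.218 mol
For 1.320 mol C2H5OH, stoichiometry requires (3/1) × 1.320 = 3.960 mol O2; 8.218 mol is available, so C2H5OH is limiting.
n(O2) consumed = (3/1) × 1.320 = 3.960 mol; remaining = 8.218 − 3.960 = 4.258 mol
V(O2) = nRT/P = 4.258 × 62.36 × 910.15 / 274 = 882.0 L

882 L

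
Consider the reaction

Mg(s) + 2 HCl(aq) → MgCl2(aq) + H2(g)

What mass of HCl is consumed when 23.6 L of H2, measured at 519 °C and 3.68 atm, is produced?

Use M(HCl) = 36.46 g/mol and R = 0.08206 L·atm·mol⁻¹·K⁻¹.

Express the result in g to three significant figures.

n(H2) = PV/RT = (3.68 × 23.6) / (0.08206 × 792.15) = 1.336 mol
n(HCl) = (2/1) × 1.336 = 2.672 mol
m(HCl) = 2.672 × 36.46 = 97.42 g

97.4 g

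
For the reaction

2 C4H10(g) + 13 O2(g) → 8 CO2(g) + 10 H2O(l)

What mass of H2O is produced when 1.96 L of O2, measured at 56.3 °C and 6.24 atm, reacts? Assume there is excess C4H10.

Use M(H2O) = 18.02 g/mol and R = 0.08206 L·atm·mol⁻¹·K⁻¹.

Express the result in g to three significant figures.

6.27 g

n(O2) = PV/RT = (6.24 × 1.96) / (0.08206 × 329.45) = 0.4524 mol
n(H2O) = (10/13) × 0.4524 = 0.3480 mol
m(H2O) = 0.3480 × 18.02 = 6.271 g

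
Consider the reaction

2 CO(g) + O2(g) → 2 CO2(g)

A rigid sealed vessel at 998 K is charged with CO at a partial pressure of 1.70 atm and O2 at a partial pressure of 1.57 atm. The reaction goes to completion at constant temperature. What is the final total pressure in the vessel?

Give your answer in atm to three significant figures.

2.42 atm

With V and T fixed, P_i ∝ n_i, so the mole ratios apply directly to partial pressures at 998 K.
P(O2) required for 1.70 atm of CO = (1/2) × 1.70 = 0.8500 atm; available 1.57 atm, so CO is limiting.
P(O2) remaining = 1.57 − (1/2) × 1.70 = 0.7200 atm
P(gaseous products) = (2)/2 × 1.70 = 1.700 atm
P_total at 998 K = 0.7200 + 1.700 = 2.420 atm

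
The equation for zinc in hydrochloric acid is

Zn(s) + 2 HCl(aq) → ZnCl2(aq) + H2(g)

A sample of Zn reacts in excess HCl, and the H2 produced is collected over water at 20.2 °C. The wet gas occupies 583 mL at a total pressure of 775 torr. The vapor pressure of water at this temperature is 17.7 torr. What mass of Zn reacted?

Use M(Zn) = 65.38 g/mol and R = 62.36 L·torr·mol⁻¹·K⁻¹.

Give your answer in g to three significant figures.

1.58 g

P(H2) = 775 − 17.7 = 757.3 torr
n(H2) = PV/RT = (757.3 × 0.5830) / (62.36 × 293.35) = 0.02413 mol
n(Zn) = (1/1) × 0.02413 = 0.02413 mol
m(Zn) = 0.02413 × 65.38 = 1.578 g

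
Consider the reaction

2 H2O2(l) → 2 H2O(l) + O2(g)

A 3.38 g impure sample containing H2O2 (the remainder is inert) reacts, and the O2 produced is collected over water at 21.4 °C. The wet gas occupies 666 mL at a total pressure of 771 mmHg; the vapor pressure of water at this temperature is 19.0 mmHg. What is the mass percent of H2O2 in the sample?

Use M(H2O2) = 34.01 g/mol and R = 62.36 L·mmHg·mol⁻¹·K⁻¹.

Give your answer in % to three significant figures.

P(O2) = 771 − 19.0 = 752.0 mmHg
n(O2) = PV/RT = (752.0 × 0.6660) / (62.36 × 294.55) = 0.02727 mol
n(H2O2) = (2/1) × 0.02727 = 0.05454 mol
m(H2O2) = 0.05454 × 34.01 = 1.855 g
%H2O2 = 1.855 / 3.38 × 100 = 54.88%

54.9 %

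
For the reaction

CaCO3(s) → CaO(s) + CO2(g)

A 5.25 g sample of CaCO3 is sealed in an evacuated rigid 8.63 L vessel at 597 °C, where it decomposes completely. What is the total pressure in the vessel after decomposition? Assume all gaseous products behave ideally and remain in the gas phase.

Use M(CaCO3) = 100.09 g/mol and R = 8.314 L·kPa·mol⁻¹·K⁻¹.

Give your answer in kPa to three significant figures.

n(CaCO3) = 5.25 / 100.09 = 0.05245 mol
n(gas produced) = (1/1) × 0.05245 = 0.05245 mol
P = nRT/V = 0.05245 × 8.314 × 870.15 / 8.63 = 43.97 kPa

44.0 kPa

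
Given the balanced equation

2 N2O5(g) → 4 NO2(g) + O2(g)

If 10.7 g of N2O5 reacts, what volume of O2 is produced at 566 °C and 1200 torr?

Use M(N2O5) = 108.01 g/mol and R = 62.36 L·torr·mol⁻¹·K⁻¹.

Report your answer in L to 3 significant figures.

n(N2O5) = 10.70 / 108.01 = 0.09906 mol
n(O2) = (1/2) × 0.09906 = 0.04953 mol
V = nRT/P = 0.04953 × 62.36 × 839.15 / 1200 = 2.160 L

2.16 L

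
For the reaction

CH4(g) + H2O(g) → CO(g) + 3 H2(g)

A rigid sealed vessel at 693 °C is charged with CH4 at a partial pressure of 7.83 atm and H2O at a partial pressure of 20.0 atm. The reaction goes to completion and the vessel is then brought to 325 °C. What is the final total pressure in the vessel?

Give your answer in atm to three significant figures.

Because the vessel is rigid and T is held at 693 °C, work the stoichiometry in partial pressures (P_i = n_iRT/V).
P(H2O) required for 7.83 atm of CH4 = (1/1) × 7.83 = 7.830 atm; available 20.0 atm, so CH4 is limiting.
P(H2O) remaining = 20.0 − (1/1) × 7.83 = 12.17 atm
P(gaseous products) = (1+3)/1 × 7.83 = 31.32 atm
P_total at 693 °C = 12.17 + 31.32 = 43.49 atm
Scaling to 325 °C: P = 43.49 × 598.15/966.15 = 26.92 atm

26.9 atm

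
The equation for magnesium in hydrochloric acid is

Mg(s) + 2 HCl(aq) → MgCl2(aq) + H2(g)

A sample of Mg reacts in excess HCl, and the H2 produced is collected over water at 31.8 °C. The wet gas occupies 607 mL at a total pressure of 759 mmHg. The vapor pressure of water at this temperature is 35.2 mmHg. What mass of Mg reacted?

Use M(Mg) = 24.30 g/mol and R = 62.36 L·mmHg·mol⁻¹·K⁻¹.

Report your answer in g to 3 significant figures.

0.561 g

P(H2) = 759 − 35.2 = 723.8 mmHg
n(H2) = PV/RT = (723.8 × 0.6070) / (62.36 × 304.95) = 0.02310 mol
n(Mg) = (1/1) × 0.02310 = 0.02310 mol
m(Mg) = 0.02310 × 24.30 = 0.5613 g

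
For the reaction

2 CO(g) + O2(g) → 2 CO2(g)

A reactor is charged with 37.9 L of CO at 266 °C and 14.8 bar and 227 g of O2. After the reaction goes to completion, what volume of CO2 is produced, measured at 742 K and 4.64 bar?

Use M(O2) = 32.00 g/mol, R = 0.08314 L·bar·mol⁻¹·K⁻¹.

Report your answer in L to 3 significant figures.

n(CO) = PV/RT = (14.8 × 37.9) / (0.08314 × 539.15) = 12.51 mol
n(O2) = 227 / 32.00 = 7.094 mol
For 12.51 mol CO, stoichiometry requires (1/2) × 12.51 = 6.255 mol O2; 7.094 mol is available, so CO is limiting.
n(CO2) = (2/2) × 12.51 = 12.51 mol
V(CO2) = nRT/P = 12.51 × 0.08314 × 742 / 4.64 = 166.3 L

166 L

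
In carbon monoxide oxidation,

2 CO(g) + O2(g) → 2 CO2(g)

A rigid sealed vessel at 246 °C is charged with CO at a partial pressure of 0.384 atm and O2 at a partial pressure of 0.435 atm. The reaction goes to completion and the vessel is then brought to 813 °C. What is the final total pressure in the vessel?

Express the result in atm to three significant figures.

1.31 atm

Because the vessel is rigid and T is held at 246 °C, work the stoichiometry in partial pressures (P_i = n_iRT/V).
P(O2) required for 0.384 atm of CO = (1/2) × 0.384 = 0.1920 atm; available 0.435 atm, so CO is limiting.
P(O2) remaining = 0.435 − (1/2) × 0.384 = 0.2430 atm
P(gaseous products) = (2)/2 × 0.384 = 0.3840 atm
P_total at 246 °C = 0.2430 + 0.3840 = 0.6270 atm
Scaling to 813 °C: P = 0.6270 × 1086.15/519.15 = 1.312 atm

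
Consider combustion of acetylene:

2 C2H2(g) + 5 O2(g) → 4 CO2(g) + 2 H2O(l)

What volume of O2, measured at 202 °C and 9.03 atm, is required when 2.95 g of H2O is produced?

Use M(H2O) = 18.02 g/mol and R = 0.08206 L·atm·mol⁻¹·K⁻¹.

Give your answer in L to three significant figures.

n(H2O) = 2.950 / 18.02 = 0.1637 mol
n(O2) = (5/2) × 0.1637 = 0.4093 mol
V = nRT/P = 0.4093 × 0.08206 × 475.15 / 9.03 = 1.767 L

1.77 L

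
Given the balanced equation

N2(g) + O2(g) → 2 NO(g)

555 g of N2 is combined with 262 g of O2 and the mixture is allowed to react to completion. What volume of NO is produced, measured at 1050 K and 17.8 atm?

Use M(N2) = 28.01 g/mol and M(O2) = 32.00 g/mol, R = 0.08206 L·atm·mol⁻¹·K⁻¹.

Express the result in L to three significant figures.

n(N2) = 555 / 28.01 = 19.81 mol
n(O2) = 262 / 32.00 = 8.188 mol
For 19.81 mol N2, stoichiometry requires (1/1) × 19.81 = 19.81 mol O2; 8.188 mol is available, so O2 is limiting.
n(NO) = (2/1) × 8.188 = 16.38 mol
V(NO) = nRT/P = 16.38 × 0.08206 × 1050 / 17.8 = 79.29 L

79.3 L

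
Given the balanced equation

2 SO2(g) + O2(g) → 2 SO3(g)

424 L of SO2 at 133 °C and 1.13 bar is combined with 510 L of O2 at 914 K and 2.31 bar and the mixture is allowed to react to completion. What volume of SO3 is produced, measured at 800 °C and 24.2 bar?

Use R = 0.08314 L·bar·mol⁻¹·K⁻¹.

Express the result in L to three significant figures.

n(SO2) = PV/RT = (1.13 × 424) / (0.08314 × 406.15) = 14.19 mol
n(O2) = PV/RT = (2.31 × 510) / (0.08314 × 914) = 15.50 mol
For 14.19 mol SO2, stoichiometry requires (1/2) × 14.19 = 7.095 mol O2; 15.50 mol is available, so SO2 is limiting.
n(SO3) = (2/2) × 14.19 = 14.19 mol
V(SO3) = nRT/P = 14.19 × 0.08314 × 1073.15 / 24.2 = 52.32 L

52.3 L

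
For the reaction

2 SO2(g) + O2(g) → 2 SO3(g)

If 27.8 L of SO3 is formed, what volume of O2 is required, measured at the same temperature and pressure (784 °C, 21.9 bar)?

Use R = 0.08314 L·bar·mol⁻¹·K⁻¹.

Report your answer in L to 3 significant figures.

13.9 L

At constant T and P, gas volumes are in the mole ratio: V(O2) = (1/2) × 27.8 = 13.90 L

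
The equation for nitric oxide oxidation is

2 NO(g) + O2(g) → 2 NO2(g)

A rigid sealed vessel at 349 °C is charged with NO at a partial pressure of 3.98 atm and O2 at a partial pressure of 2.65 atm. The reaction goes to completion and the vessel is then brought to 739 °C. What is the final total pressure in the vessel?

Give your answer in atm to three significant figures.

7.55 atm

Because the vessel is rigid and T is held at 349 °C, work the stoichiometry in partial pressures (P_i = n_iRT/V).
P(O2) required for 3.98 atm of NO = (1/2) × 3.98 = 1.990 atm; available 2.65 atm, so NO is limiting.
P(O2) remaining = 2.65 − (1/2) × 3.98 = 0.6600 atm
P(gaseous products) = (2)/2 × 3.98 = 3.980 atm
P_total at 349 °C = 0.6600 + 3.980 = 4.640 atm
Scaling to 739 °C: P = 4.640 × 1012.15/622.15 = 7.549 atm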